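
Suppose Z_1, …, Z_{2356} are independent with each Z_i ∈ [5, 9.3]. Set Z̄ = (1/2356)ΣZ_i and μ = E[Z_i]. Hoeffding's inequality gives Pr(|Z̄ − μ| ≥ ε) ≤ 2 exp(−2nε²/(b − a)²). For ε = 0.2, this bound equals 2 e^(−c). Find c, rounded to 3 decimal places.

10.194

c = 2nε²/(b − a)² = 2·2356·0.2² / 4.3² = 10.1936.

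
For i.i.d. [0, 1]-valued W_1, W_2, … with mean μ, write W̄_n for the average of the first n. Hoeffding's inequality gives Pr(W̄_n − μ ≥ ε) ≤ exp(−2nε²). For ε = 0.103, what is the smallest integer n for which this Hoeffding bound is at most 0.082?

118

Require exp(−2nε²) ≤ 0.082, i.e. 2nε² ≥ ln(1/0.082) = 2.501036.
So n ≥ 2.501036 / (2·0.103²) = 117.873.
The smallest integer n is 118.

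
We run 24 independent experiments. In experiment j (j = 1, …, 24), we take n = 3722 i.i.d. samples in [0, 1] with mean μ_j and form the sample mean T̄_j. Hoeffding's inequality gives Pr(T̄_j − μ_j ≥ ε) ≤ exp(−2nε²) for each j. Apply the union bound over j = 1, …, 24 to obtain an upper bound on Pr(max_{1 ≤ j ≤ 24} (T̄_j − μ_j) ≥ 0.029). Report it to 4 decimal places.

0.0459

Per-experiment Hoeffding bound: exp(−2·3722·0.029²) = exp(−6.26040) = 0.0019105.
Union bound over 24 events: 24·0.0019105 = 0.04585.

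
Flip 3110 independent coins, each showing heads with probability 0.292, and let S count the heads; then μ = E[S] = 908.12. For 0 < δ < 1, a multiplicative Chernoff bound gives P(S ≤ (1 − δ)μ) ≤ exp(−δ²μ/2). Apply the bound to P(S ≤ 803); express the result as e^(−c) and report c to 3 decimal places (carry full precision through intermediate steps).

6.084

Write 803 = (1 − δ)μ, so δ = 1 − 803/908.12 = 0.1157556…
Then the exponent is δ²μ/2 = (μ − 803)²/(2μ) = 6.084116.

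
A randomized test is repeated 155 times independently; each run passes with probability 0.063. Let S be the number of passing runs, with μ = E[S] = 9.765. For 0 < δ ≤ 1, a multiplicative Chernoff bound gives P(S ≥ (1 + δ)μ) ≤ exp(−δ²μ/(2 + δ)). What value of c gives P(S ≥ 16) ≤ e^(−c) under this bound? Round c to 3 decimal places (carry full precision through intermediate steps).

Write 16 = (1 + δ)μ, so δ = 16/9.765 − 1 = 0.6385049…
Then the exponent is δ²μ/(2 + δ) = (16 − μ)² / (μ·(2 + δ)) = 1.508839.

1.509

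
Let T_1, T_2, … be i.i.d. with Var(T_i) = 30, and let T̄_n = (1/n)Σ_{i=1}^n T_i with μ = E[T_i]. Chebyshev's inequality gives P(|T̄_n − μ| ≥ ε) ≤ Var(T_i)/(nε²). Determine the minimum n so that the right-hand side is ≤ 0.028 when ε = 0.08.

Require 30/(n·0.08²) ≤ 0.028, i.e. n ≥ 30/(0.028·0.08²) = 167410.714.
The smallest integer n is 167411.

167411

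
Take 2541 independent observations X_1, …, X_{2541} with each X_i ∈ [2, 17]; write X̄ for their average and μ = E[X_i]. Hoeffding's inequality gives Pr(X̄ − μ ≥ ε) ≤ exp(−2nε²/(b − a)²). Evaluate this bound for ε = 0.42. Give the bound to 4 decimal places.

Exponent: 2nε²/(b − a)² = 2·2541·0.42² / 15² = 3.98429.
Bound = exp(−3.98429) = 0.01861.

0.0186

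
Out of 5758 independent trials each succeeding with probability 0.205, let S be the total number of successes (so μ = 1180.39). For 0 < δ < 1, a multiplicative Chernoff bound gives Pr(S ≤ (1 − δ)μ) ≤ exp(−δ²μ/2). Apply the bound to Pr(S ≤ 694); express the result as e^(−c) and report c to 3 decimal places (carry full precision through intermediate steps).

Write 694 = (1 − δ)μ, so δ = 1 − 694/1180.39 = 0.4120587…
Then the exponent is δ²μ/2 = (μ − 694)²/(2μ) = 100.210622.

100.211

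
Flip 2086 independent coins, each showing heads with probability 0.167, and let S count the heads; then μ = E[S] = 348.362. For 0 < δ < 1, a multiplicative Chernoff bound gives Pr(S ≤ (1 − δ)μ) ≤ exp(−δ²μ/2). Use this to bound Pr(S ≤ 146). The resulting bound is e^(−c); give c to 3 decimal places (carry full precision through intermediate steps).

58.776

Write 146 = (1 − δ)μ, so δ = 1 − 146/348.362 = 0.5808957…
Then the exponent is δ²μ/2 = (μ − 146)²/(2μ) = 58.775611.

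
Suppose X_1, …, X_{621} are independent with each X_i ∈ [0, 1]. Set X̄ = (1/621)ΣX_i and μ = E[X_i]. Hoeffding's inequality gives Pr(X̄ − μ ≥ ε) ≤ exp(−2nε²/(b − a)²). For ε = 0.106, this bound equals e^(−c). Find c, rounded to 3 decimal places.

c = 2nε²/(b − a)² = 2·621·0.106² / 1² = 13.9551.

13.955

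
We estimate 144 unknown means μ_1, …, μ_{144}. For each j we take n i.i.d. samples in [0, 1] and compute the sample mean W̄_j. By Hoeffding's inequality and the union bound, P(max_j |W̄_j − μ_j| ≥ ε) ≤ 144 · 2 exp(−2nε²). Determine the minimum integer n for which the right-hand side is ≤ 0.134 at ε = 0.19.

Need 2·144·exp(−2nε²) ≤ 0.134, i.e. exp(−2nε²) ≤ 0.134/288.
So 2nε² ≥ ln(288/0.134) = 7.672876.
Hence n ≥ 7.672876/(2·0.19²) = 106.273.
The smallest integer n is 107.

107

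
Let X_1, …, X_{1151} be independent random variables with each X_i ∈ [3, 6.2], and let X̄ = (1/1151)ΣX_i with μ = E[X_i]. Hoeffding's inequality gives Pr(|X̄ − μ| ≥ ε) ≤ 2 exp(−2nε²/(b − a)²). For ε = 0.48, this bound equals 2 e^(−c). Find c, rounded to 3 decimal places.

c = 2nε²/(b − a)² = 2·1151·0.48² / 3.2² = 51.7950.

51.795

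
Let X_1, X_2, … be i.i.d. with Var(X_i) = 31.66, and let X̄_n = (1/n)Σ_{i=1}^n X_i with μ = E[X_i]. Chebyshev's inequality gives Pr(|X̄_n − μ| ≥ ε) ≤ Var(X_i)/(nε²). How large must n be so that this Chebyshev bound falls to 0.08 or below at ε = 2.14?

Require 31.66/(n·2.14²) ≤ 0.08, i.e. n ≥ 31.66/(0.08·2.14²) = 86.416.
The smallest integer n is 87.

87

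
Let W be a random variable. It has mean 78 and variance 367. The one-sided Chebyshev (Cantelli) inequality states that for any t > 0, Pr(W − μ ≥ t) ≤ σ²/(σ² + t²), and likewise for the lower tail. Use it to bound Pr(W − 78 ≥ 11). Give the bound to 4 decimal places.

0.7520

Here σ² = 367 and t = 11, so σ² + t² = 488.
Cantelli's bound: 367/488 = 0.7520.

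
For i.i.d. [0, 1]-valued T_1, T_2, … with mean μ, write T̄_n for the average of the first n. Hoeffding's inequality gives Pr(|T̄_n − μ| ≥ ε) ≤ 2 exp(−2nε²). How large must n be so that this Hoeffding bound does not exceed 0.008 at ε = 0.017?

9553

Require 2·exp(−2nε²) ≤ 0.008, i.e. 2nε² ≥ ln(2/0.008) = 5.521461.
So n ≥ 5.521461 / (2·0.017²) = 9552.701.
The smallest integer n is 9553.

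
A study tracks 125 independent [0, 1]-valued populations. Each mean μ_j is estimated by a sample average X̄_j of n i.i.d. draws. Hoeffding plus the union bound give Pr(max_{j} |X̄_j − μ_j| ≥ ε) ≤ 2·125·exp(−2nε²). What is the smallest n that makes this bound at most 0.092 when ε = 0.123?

Need 2·125·exp(−2nε²) ≤ 0.092, i.e. exp(−2nε²) ≤ 0.092/250.
So 2nε² ≥ ln(250/0.092) = 7.907428.
Hence n ≥ 7.907428/(2·0.123²) = 261.333.
The smallest integer n is 262.

262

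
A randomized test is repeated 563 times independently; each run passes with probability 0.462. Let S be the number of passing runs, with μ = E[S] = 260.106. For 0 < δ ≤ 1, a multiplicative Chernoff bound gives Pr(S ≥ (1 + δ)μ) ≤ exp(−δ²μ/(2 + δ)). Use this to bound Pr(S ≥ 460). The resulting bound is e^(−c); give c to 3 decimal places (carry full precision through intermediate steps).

Write 460 = (1 + δ)μ, so δ = 460/260.106 − 1 = 0.7685098…
Then the exponent is δ²μ/(2 + δ) = (460 − μ)² / (μ·(2 + δ)) = 55.488513.

55.489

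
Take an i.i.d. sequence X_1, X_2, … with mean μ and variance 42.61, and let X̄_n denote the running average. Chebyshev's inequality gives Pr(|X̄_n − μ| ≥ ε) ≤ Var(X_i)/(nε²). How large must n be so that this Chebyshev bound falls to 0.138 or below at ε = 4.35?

Require 42.61/(n·4.35²) ≤ 0.138, i.e. n ≥ 42.61/(0.138·4.35²) = 16.318.
The smallest integer n is 17.

17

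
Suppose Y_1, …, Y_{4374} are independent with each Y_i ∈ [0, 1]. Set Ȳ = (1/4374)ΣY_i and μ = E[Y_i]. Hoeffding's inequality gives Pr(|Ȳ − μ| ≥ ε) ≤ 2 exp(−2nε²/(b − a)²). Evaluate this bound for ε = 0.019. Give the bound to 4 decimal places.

0.0850

Exponent: 2nε²/(b − a)² = 2·4374·0.019² / 1² = 3.15803.
Bound = 2·exp(−3.15803) = 0.08502.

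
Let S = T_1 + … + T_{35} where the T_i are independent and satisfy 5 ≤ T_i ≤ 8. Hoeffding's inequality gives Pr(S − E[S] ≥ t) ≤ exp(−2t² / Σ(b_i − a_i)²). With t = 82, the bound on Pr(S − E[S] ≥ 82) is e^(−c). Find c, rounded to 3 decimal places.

Σ(b_i − a_i)² = 35·(3)² = 315.
c = 2t²/315 = 2·82²/315 = 42.6921.

42.692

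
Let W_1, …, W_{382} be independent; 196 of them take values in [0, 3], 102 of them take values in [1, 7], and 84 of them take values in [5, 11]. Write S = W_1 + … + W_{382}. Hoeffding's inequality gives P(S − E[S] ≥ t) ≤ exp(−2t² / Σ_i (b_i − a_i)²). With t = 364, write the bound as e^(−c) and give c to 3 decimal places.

31.323

Σ(b_i − a_i)² = 196·3² + 102·6² + 84·6² = 8460.
c = 2t² / 8460 = 2·364² / 8460 = 31.3229.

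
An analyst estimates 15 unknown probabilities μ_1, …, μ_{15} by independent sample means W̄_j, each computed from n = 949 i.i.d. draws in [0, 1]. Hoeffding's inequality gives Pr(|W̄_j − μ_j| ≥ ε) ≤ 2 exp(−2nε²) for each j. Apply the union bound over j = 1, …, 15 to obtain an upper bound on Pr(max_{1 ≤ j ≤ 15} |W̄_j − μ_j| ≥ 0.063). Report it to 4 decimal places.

0.0161

Per-experiment Hoeffding bound: 2·exp(−2·949·0.063²) = 2·exp(−7.53316) = 0.0010701.
Union bound over 15 events: 15·0.0010701 = 0.01605.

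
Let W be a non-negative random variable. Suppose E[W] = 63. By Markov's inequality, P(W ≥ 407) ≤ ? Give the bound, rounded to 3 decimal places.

0.155

Markov's inequality: for a non-negative random variable, P(W ≥ a) ≤ E[W]/a.
Here E[W] = 63 and a = 407, so the bound is 63/407 = 0.1548.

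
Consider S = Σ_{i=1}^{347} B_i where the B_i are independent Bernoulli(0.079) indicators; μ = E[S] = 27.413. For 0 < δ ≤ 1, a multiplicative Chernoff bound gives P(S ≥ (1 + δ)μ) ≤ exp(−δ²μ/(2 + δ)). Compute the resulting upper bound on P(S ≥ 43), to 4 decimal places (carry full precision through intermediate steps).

Write 43 = (1 + δ)μ, so δ = 43/27.413 − 1 = 0.5685988…
Then the exponent is δ²μ/(2 + δ) = (43 − μ)² / (μ·(2 + δ)) = 3.450422.
Bound = exp(−3.450422) = 0.03173.

0.0317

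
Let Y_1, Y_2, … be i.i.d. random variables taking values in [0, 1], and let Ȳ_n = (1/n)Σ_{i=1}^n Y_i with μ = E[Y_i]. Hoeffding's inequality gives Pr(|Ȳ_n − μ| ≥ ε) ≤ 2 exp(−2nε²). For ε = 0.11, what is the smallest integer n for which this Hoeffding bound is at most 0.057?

148

Require 2·exp(−2nε²) ≤ 0.057, i.e. 2nε² ≥ ln(2/0.057) = 3.557851.
So n ≥ 3.557851 / (2·0.11²) = 147.019.
The smallest integer n is 148.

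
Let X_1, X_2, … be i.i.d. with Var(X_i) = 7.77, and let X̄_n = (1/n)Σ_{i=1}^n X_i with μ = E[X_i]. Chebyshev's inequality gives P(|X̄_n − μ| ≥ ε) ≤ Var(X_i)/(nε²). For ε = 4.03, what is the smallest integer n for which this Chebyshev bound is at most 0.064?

Require 7.77/(n·4.03²) ≤ 0.064, i.e. n ≥ 7.77/(0.064·4.03²) = 7.475.
The smallest integer n is 8.

8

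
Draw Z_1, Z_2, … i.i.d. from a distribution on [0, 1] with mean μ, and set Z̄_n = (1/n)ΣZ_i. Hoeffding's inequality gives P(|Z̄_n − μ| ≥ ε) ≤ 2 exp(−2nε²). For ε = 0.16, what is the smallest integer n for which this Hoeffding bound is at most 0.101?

Require 2·exp(−2nε²) ≤ 0.101, i.e. 2nε² ≥ ln(2/0.101) = 2.985782.
So n ≥ 2.985782 / (2·0.16²) = 58.316.
The smallest integer n is 59.

59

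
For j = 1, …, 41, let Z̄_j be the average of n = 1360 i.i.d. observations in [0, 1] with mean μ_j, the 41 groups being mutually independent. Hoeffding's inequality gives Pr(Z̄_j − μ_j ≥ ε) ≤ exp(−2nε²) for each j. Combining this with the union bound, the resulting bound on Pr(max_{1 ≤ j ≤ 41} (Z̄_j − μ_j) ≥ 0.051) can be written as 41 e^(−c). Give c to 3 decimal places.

Union bound over the 41 events: Pr(max_{1 ≤ j ≤ 41} (Z̄_j − μ_j) ≥ 0.051) ≤ 41·exp(−2nε²) = 41 exp(−2·1360·0.051²).
So c = 2·1360·0.051² = 7.0747.

7.075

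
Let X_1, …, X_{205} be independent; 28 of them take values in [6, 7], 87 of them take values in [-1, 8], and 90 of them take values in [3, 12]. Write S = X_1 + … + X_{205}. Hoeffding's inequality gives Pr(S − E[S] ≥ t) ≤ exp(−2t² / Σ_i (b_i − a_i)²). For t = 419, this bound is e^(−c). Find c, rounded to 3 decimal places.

Σ(b_i − a_i)² = 28·1² + 87·9² + 90·9² = 14365.
c = 2t² / 14365 = 2·419² / 14365 = 24.4429.

24.443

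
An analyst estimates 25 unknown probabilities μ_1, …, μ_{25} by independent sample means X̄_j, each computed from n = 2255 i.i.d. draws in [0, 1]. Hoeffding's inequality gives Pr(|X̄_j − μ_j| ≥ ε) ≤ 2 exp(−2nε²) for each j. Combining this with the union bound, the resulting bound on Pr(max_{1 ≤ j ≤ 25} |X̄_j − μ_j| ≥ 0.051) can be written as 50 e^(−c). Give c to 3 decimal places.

11.731

Union bound over the 25 events: Pr(max_{1 ≤ j ≤ 25} |X̄_j − μ_j| ≥ 0.051) ≤ 25·2·exp(−2nε²) = 50 exp(−2·2255·0.051²).
So c = 2·2255·0.051² = 11.7305.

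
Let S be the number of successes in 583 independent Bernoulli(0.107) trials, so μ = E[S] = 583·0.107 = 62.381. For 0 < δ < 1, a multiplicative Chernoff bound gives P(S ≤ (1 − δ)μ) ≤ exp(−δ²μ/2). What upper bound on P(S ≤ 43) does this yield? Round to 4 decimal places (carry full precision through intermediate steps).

Write 43 = (1 − δ)μ, so δ = 1 − 43/62.381 = 0.3106875…
Then the exponent is δ²μ/2 = (μ − 43)²/(2μ) = 3.010718.
Bound = exp(−3.010718) = 0.04926.

0.0493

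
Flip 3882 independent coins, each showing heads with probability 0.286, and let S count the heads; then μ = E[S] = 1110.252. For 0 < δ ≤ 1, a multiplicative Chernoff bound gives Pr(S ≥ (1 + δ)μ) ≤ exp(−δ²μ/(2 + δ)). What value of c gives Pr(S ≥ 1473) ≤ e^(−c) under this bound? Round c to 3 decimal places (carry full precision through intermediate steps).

Write 1473 = (1 + δ)μ, so δ = 1473/1110.252 − 1 = 0.3267258…
Then the exponent is δ²μ/(2 + δ) = (1473 − μ)² / (μ·(2 + δ)) = 50.938163.

50.938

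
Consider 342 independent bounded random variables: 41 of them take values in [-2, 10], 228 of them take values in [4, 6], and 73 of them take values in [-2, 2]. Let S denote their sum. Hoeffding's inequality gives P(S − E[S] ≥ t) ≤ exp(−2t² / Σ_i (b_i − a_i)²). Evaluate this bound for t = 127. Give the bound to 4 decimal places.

Σ(b_i − a_i)² = 41·12² + 228·2² + 73·4² = 7984.
Exponent = 2·127² / 7984 = 4.04033.
Bound = exp(−4.04033) = 0.01759.

0.0176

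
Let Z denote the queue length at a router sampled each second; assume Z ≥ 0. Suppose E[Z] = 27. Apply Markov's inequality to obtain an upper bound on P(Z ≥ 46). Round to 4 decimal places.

Markov's inequality: for a non-negative random variable, P(Z ≥ a) ≤ E[Z]/a.
Here E[Z] = 27 and a = 46, so the bound is 27/46 = 0.5870.

0.5870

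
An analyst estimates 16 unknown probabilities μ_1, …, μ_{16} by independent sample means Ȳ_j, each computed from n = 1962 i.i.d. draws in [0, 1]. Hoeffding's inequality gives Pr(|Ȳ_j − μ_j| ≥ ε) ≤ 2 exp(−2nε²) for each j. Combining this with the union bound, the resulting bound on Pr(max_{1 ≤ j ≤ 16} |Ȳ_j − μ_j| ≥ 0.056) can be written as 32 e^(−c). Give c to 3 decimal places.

12.306

Union bound over the 16 events: Pr(max_{1 ≤ j ≤ 16} |Ȳ_j − μ_j| ≥ 0.056) ≤ 16·2·exp(−2nε²) = 32 exp(−2·1962·0.056²).
So c = 2·1962·0.056² = 12.3057.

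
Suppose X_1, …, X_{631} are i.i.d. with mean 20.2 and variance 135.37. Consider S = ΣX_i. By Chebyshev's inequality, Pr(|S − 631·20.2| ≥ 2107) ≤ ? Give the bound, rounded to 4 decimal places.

Var(S) = n·Var(X_i) = 631·135.37 = 85418.47.
Chebyshev: Pr(|S − 631·20.2| ≥ 2107) ≤ Var(S)/2107² = 85418.47/4439449 = 0.0192.

0.0192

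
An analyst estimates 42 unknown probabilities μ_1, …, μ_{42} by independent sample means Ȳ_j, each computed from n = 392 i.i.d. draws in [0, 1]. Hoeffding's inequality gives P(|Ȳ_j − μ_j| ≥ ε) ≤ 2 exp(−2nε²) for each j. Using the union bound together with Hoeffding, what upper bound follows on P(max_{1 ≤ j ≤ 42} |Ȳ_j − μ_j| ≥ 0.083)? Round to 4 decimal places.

Per-experiment Hoeffding bound: 2·exp(−2·392·0.083²) = 2·exp(−5.40098) = 0.0090243.
Union bound over 42 events: 42·0.0090243 = 0.37902.

0.3790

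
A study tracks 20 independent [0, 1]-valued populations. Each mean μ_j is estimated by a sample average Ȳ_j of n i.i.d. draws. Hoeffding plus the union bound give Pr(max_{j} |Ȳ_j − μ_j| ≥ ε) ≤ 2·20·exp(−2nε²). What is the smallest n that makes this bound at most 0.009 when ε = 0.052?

Need 2·20·exp(−2nε²) ≤ 0.009, i.e. exp(−2nε²) ≤ 0.009/40.
So 2nε² ≥ ln(40/0.009) = 8.399410.
Hence n ≥ 8.399410/(2·0.052²) = 1553.145.
The smallest integer n is 1554.

1554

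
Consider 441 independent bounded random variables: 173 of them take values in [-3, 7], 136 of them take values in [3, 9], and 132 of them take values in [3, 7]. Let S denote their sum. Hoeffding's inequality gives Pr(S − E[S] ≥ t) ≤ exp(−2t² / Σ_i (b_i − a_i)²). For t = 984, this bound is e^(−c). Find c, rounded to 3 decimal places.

79.666

Σ(b_i − a_i)² = 173·10² + 136·6² + 132·4² = 24308.
c = 2t² / 24308 = 2·984² / 24308 = 79.6656.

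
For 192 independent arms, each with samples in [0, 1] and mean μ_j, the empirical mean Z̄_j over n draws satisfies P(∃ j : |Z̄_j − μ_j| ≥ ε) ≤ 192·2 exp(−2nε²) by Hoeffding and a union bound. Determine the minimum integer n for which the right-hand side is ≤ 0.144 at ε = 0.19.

110

Need 2·192·exp(−2nε²) ≤ 0.144, i.e. exp(−2nε²) ≤ 0.144/384.
So 2nε² ≥ ln(384/0.144) = 7.888585.
Hence n ≥ 7.888585/(2·0.19²) = 109.260.
The smallest integer n is 110.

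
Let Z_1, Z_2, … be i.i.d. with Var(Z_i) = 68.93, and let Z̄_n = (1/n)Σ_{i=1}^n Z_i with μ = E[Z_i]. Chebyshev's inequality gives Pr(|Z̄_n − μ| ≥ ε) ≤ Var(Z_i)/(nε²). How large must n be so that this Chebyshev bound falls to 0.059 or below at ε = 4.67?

Require 68.93/(n·4.67²) ≤ 0.059, i.e. n ≥ 68.93/(0.059·4.67²) = 53.570.
The smallest integer n is 54.

54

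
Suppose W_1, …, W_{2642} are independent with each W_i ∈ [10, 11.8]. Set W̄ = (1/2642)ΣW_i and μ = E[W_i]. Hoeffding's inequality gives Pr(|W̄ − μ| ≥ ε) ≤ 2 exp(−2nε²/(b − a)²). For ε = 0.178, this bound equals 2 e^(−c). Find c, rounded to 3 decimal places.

c = 2nε²/(b − a)² = 2·2642·0.178² / 1.8² = 51.6723.

51.672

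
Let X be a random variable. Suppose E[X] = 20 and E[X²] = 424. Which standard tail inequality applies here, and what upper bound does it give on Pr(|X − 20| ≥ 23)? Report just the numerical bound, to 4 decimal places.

The first two moments determine the variance, so Chebyshev's inequality is the sharpest standard bound available.
Var(X) = E[X²] − (E[X])² = 424 − 400 = 24.
Chebyshev's inequality: Pr(|X − μ| ≥ t) ≤ Var(X)/t² = 24/529 = 0.0454.

0.0454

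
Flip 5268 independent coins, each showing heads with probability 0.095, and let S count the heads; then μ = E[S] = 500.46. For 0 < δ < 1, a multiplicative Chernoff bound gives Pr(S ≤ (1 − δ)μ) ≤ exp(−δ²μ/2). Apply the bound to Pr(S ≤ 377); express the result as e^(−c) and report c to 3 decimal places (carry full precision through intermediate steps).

Write 377 = (1 − δ)μ, so δ = 1 − 377/500.46 = 0.246693…
Then the exponent is δ²μ/2 = (μ − 377)²/(2μ) = 15.228362.

15.228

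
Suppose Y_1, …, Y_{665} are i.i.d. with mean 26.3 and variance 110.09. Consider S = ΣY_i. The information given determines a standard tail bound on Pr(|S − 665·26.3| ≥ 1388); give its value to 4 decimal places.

0.0380

With mean and variance of each term known, Chebyshev's inequality bounds the deviation of the sum (or sample mean).
Var(S) = n·Var(Y_i) = 665·110.09 = 73209.85.
Chebyshev: Pr(|S − 665·26.3| ≥ 1388) ≤ Var(S)/1388² = 73209.85/1926544 = 0.0380.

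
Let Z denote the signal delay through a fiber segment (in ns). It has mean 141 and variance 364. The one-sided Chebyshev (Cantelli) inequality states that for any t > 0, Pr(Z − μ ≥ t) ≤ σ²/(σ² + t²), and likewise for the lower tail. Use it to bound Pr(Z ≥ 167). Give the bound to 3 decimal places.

0.350

Here σ² = 364 and t = 26, so σ² + t² = 1040.
Cantelli's bound: 364/1040 = 0.3500.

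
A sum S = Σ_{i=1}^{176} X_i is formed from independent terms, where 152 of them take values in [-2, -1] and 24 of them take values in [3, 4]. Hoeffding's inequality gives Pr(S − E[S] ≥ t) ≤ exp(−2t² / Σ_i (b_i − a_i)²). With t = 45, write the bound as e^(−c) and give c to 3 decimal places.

Σ(b_i − a_i)² = 152·1² + 24·1² = 176.
c = 2t² / 176 = 2·45² / 176 = 23.0114.

23.011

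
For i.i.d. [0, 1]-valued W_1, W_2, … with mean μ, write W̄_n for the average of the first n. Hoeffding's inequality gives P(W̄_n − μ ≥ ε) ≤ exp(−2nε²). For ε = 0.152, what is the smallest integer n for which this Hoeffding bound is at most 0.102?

Require exp(−2nε²) ≤ 0.102, i.e. 2nε² ≥ ln(1/0.102) = 2.282782.
So n ≥ 2.282782 / (2·0.152²) = 49.402.
The smallest integer n is 50.

50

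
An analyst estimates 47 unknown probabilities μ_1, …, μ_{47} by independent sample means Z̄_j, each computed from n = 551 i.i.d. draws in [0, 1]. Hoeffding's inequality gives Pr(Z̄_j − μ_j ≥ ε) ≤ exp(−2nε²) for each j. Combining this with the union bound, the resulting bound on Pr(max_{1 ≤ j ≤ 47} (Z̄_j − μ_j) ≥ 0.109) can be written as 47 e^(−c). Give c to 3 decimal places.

13.093

Union bound over the 47 events: Pr(max_{1 ≤ j ≤ 47} (Z̄_j − μ_j) ≥ 0.109) ≤ 47·exp(−2nε²) = 47 exp(−2·551·0.109²).
So c = 2·551·0.109² = 13.0929.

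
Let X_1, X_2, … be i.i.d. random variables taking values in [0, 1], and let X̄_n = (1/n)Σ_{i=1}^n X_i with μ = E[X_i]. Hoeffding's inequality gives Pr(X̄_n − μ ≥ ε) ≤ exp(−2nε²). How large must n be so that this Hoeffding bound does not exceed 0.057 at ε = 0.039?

942

Require exp(−2nε²) ≤ 0.057, i.e. 2nε² ≥ ln(1/0.057) = 2.864704.
So n ≥ 2.864704 / (2·0.039²) = 941.717.
The smallest integer n is 942.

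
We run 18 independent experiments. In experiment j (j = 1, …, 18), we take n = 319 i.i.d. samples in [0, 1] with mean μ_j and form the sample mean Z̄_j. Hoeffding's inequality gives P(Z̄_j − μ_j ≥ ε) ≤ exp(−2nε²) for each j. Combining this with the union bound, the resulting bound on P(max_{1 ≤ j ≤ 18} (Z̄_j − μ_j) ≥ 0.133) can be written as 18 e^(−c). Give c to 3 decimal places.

Union bound over the 18 events: P(max_{1 ≤ j ≤ 18} (Z̄_j − μ_j) ≥ 0.133) ≤ 18·exp(−2nε²) = 18 exp(−2·319·0.133²).
So c = 2·319·0.133² = 11.2856.

11.286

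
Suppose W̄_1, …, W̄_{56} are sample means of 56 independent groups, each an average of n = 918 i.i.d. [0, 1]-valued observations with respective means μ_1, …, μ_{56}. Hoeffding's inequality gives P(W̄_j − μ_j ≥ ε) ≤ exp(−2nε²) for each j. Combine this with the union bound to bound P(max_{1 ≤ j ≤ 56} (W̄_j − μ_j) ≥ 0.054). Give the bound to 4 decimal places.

Per-experiment Hoeffding bound: exp(−2·918·0.054²) = exp(−5.35378) = 0.0047303.
Union bound over 56 events: 56·0.0047303 = 0.26489.

0.2649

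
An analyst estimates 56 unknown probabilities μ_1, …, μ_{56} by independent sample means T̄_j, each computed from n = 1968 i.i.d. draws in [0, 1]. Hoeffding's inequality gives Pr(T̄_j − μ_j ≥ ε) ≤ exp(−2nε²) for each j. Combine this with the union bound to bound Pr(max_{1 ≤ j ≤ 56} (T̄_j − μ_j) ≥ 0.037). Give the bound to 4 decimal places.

0.2559

Per-experiment Hoeffding bound: exp(−2·1968·0.037²) = exp(−5.38838) = 0.0045694.
Union bound over 56 events: 56·0.0045694 = 0.25588.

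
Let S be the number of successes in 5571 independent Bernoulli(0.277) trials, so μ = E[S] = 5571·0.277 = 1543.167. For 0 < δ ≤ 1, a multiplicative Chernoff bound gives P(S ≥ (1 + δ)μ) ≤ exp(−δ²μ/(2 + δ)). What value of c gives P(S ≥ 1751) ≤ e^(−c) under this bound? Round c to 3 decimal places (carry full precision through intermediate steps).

Write 1751 = (1 + δ)μ, so δ = 1751/1543.167 − 1 = 0.1346795…
Then the exponent is δ²μ/(2 + δ) = (1751 − μ)² / (μ·(2 + δ)) = 13.112437.

13.112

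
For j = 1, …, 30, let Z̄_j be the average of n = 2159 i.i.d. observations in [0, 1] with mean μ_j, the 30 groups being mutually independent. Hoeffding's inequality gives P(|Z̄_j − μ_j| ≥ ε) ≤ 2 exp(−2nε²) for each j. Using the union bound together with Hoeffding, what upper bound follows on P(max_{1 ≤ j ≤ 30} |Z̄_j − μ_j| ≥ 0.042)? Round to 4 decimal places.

0.0295

Per-experiment Hoeffding bound: 2·exp(−2·2159·0.042²) = 2·exp(−7.61695) = 0.00098408.
Union bound over 30 events: 30·0.00098408 = 0.02952.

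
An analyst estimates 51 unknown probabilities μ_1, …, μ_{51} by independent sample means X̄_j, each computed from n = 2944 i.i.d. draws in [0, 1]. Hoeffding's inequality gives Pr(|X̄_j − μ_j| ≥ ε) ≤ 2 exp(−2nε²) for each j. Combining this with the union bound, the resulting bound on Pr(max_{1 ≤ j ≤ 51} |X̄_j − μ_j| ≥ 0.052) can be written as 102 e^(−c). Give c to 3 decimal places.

Union bound over the 51 events: Pr(max_{1 ≤ j ≤ 51} |X̄_j − μ_j| ≥ 0.052) ≤ 51·2·exp(−2nε²) = 102 exp(−2·2944·0.052²).
So c = 2·2944·0.052² = 15.9212.

15.921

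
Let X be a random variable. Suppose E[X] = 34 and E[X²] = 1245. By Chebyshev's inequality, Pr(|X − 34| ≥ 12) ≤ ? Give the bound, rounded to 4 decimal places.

Var(X) = E[X²] − (E[X])² = 1245 − 1156 = 89.
Chebyshev's inequality: Pr(|X − μ| ≥ t) ≤ Var(X)/t² = 89/144 = 0.6181.

0.6181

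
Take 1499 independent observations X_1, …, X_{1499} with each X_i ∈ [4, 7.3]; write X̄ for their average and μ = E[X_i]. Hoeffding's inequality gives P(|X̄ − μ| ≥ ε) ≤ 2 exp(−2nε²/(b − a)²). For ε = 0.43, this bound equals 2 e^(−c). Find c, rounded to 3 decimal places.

c = 2nε²/(b − a)² = 2·1499·0.43² / 3.3² = 50.9027.

50.903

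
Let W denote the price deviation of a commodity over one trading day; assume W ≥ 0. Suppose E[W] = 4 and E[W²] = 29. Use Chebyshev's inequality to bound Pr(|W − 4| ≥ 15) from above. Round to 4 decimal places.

0.0578

Var(W) = E[W²] − (E[W])² = 29 − 16 = 13.
Chebyshev's inequality: Pr(|W − μ| ≥ t) ≤ Var(W)/t² = 13/225 = 0.0578.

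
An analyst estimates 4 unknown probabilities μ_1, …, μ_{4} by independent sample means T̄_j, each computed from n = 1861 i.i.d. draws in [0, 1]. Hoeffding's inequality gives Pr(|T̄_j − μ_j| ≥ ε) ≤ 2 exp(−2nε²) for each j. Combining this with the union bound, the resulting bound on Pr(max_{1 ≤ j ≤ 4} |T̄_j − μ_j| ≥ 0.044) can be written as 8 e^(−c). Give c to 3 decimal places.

Union bound over the 4 events: Pr(max_{1 ≤ j ≤ 4} |T̄_j − μ_j| ≥ 0.044) ≤ 4·2·exp(−2nε²) = 8 exp(−2·1861·0.044²).
So c = 2·1861·0.044² = 7.2058.

7.206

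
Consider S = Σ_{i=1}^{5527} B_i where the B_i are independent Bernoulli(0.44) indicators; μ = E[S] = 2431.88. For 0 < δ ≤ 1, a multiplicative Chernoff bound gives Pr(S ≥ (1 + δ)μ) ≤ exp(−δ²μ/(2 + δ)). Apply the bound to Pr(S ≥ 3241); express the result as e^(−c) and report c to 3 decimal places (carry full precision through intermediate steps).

Write 3241 = (1 + δ)μ, so δ = 3241/2431.88 − 1 = 0.3327138…
Then the exponent is δ²μ/(2 + δ) = (3241 − μ)² / (μ·(2 + δ)) = 115.404376.

115.404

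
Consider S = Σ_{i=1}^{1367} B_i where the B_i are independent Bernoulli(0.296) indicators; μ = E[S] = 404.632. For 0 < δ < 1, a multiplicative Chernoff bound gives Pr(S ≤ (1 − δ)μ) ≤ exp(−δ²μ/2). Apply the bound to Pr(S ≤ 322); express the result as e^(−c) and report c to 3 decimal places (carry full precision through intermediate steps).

Write 322 = (1 − δ)μ, so δ = 1 − 322/404.632 = 0.2042152…
Then the exponent is δ²μ/2 = (μ − 322)²/(2μ) = 8.437355.

8.437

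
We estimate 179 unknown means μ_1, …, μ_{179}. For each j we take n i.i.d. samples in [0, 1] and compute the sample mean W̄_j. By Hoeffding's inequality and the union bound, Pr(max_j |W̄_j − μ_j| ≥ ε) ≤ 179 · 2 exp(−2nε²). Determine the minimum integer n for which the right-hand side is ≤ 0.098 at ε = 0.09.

507

Need 2·179·exp(−2nε²) ≤ 0.098, i.e. exp(−2nε²) ≤ 0.098/358.
So 2nε² ≥ ln(358/0.098) = 8.203321.
Hence n ≥ 8.203321/(2·0.09²) = 506.378.
The smallest integer n is 507.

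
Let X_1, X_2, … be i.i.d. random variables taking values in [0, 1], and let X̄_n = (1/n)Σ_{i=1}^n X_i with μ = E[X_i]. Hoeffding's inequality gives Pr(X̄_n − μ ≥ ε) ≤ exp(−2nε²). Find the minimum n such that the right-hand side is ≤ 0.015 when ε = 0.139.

Require exp(−2nε²) ≤ 0.015, i.e. 2nε² ≥ ln(1/0.015) = 4.199705.
So n ≥ 4.199705 / (2·0.139²) = 108.682.
The smallest integer n is 109.

109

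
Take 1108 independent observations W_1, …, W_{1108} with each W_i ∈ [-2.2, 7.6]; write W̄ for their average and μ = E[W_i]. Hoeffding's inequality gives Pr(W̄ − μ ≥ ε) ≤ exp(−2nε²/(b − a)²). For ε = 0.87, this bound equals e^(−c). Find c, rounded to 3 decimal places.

17.464

c = 2nε²/(b − a)² = 2·1108·0.87² / 9.8² = 17.4645.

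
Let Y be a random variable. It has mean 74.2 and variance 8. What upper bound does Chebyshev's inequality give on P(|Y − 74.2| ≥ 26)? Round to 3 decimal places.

Chebyshev: P(|Y − μ| ≥ t) ≤ Var(Y)/t².
Bound = 8 / 676 = 0.0118.

0.012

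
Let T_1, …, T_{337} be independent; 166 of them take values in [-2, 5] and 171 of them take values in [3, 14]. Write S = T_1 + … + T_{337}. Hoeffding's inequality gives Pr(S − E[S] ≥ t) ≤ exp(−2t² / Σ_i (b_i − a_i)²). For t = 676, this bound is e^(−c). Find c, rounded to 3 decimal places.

Σ(b_i − a_i)² = 166·7² + 171·11² = 28825.
c = 2t² / 28825 = 2·676² / 28825 = 31.7069.

31.707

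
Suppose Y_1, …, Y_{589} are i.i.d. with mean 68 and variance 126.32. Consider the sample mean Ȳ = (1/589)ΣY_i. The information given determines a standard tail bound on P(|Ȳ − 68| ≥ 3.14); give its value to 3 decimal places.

0.022

With mean and variance of each term known, Chebyshev's inequality bounds the deviation of the sum (or sample mean).
Var(Ȳ) = Var(Y_i)/n = 126.32/589 = 0.21447.
Chebyshev: P(|Ȳ − 68| ≥ 3.14) ≤ Var(Ȳ)/(3.14)² = 126.32/(589·3.14²) = 0.0218.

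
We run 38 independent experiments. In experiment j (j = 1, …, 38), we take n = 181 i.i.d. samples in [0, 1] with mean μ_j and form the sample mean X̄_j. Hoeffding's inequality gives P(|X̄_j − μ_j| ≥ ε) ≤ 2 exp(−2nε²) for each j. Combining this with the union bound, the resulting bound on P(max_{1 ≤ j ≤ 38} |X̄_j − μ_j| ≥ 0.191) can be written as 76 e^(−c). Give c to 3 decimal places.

Union bound over the 38 events: P(max_{1 ≤ j ≤ 38} |X̄_j − μ_j| ≥ 0.191) ≤ 38·2·exp(−2nε²) = 76 exp(−2·181·0.191²).
So c = 2·181·0.191² = 13.2061.

13.206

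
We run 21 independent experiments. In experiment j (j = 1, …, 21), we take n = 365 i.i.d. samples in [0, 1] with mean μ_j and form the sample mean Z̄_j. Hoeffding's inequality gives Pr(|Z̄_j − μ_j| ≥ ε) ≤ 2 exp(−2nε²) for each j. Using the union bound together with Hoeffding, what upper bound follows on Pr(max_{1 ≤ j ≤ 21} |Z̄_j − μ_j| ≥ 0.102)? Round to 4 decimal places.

Per-experiment Hoeffding bound: 2·exp(−2·365·0.102²) = 2·exp(−7.59492) = 0.001006.
Union bound over 21 events: 21·0.001006 = 0.02113.

0.0211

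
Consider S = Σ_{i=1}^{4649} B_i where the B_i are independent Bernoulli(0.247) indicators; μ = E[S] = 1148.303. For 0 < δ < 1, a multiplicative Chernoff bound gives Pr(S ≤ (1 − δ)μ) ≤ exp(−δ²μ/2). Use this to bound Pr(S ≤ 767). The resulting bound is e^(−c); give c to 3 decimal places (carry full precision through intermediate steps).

63.307

Write 767 = (1 − δ)μ, so δ = 1 − 767/1148.303 = 0.3320578…
Then the exponent is δ²μ/2 = (μ − 767)²/(2μ) = 63.307323.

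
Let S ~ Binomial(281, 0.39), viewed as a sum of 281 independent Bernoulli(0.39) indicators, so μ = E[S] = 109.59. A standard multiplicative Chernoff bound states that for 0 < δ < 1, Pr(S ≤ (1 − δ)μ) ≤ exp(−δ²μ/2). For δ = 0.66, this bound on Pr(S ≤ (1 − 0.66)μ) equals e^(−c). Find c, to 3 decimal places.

c = δ²μ/2 = 0.66²·109.59/2 = 23.8687.

23.869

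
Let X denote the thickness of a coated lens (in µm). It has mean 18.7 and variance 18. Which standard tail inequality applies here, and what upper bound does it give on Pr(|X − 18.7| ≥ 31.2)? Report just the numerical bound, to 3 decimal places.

0.018

Mean and variance are known, so Chebyshev's inequality applies.
Chebyshev: Pr(|X − μ| ≥ t) ≤ Var(X)/t².
Bound = 18 / 973.44 = 0.0185.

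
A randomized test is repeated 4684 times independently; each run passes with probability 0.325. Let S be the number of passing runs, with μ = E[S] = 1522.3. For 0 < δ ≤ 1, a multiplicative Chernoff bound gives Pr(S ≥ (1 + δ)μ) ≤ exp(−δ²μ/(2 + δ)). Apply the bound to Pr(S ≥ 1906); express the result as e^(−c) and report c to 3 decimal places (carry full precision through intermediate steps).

Write 1906 = (1 + δ)μ, so δ = 1906/1522.3 − 1 = 0.2520528…
Then the exponent is δ²μ/(2 + δ) = (1906 − μ)² / (μ·(2 + δ)) = 42.944226.

42.944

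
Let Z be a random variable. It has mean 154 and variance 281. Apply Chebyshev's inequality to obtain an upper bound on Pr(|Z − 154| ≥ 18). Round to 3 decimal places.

0.867

Chebyshev: Pr(|Z − μ| ≥ t) ≤ Var(Z)/t².
Bound = 281 / 324 = 0.8673.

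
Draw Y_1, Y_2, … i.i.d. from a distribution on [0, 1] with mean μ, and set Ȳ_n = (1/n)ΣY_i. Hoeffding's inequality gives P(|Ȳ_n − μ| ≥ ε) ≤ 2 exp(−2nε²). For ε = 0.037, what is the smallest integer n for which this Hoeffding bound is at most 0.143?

964

Require 2·exp(−2nε²) ≤ 0.143, i.e. 2nε² ≥ ln(2/0.143) = 2.638058.
So n ≥ 2.638058 / (2·0.037²) = 963.498.
The smallest integer n is 964.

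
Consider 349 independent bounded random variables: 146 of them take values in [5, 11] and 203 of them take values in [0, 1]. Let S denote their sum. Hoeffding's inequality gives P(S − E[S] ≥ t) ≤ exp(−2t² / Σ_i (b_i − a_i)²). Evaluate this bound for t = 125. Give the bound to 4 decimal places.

Σ(b_i − a_i)² = 146·6² + 203·1² = 5459.
Exponent = 2·125² / 5459 = 5.72449.
Bound = exp(−5.72449) = 0.00327.

0.0033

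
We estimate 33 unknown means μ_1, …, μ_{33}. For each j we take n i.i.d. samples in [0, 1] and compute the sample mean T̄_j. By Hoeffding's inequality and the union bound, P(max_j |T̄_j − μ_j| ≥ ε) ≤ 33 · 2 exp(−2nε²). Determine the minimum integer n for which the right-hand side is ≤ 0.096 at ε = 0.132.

Need 2·33·exp(−2nε²) ≤ 0.096, i.e. exp(−2nε²) ≤ 0.096/66.
So 2nε² ≥ ln(66/0.096) = 6.533062.
Hence n ≥ 6.533062/(2·0.132²) = 187.473.
The smallest integer n is 188.

188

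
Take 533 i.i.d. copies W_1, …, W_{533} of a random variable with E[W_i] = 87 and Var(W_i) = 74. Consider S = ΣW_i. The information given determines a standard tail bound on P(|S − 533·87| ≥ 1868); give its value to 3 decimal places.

With mean and variance of each term known, Chebyshev's inequality bounds the deviation of the sum (or sample mean).
Var(S) = n·Var(W_i) = 533·74 = 39442.
Chebyshev: P(|S − 533·87| ≥ 1868) ≤ Var(S)/1868² = 39442/3489424 = 0.0113.

0.011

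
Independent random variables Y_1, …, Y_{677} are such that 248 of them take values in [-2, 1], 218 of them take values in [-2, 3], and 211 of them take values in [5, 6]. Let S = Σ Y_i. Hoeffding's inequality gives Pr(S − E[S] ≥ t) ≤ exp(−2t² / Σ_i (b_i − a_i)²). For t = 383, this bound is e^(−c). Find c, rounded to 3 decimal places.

37.169

Σ(b_i − a_i)² = 248·3² + 218·5² + 211·1² = 7893.
c = 2t² / 7893 = 2·383² / 7893 = 37.1694.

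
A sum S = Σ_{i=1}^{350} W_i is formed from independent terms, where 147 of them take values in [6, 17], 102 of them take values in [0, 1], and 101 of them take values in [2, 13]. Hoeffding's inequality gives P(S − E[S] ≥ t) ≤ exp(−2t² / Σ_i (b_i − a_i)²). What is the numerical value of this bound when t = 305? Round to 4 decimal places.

0.0021

Σ(b_i − a_i)² = 147·11² + 102·1² + 101·11² = 30110.
Exponent = 2·305² / 30110 = 6.17901.
Bound = exp(−6.17901) = 0.00207.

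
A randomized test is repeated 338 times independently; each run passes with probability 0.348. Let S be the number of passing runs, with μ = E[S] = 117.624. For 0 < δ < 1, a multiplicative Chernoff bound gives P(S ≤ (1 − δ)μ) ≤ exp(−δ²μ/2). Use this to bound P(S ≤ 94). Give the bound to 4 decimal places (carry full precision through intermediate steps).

Write 94 = (1 − δ)μ, so δ = 1 − 94/117.624 = 0.2008434…
Then the exponent is δ²μ/2 = (μ − 94)²/(2μ) = 2.372362.
Bound = exp(−2.372362) = 0.09326.

0.0933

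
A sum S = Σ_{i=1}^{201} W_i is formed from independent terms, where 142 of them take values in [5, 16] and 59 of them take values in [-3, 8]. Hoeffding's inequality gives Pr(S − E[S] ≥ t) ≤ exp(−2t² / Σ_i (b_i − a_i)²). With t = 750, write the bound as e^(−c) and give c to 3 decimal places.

Σ(b_i − a_i)² = 142·11² + 59·11² = 24321.
c = 2t² / 24321 = 2·750² / 24321 = 46.2563.

46.256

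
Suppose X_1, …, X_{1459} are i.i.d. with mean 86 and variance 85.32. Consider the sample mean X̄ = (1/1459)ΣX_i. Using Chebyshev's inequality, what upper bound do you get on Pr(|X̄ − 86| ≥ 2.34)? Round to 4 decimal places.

Var(X̄) = Var(X_i)/n = 85.32/1459 = 0.058478.
Chebyshev: Pr(|X̄ − 86| ≥ 2.34) ≤ Var(X̄)/(2.34)² = 85.32/(1459·2.34²) = 0.0107.

0.0107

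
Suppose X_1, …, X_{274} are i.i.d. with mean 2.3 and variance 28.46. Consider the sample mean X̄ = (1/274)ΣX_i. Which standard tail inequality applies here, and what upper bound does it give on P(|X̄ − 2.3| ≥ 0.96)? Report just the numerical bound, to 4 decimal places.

0.1127

With mean and variance of each term known, Chebyshev's inequality bounds the deviation of the sum (or sample mean).
Var(X̄) = Var(X_i)/n = 28.46/274 = 0.10387.
Chebyshev: P(|X̄ − 2.3| ≥ 0.96) ≤ Var(X̄)/(0.96)² = 28.46/(274·0.96²) = 0.1127.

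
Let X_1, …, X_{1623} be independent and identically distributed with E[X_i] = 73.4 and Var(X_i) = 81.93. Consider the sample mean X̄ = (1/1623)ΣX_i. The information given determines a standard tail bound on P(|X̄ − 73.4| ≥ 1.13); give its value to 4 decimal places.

0.0395

With mean and variance of each term known, Chebyshev's inequality bounds the deviation of the sum (or sample mean).
Var(X̄) = Var(X_i)/n = 81.93/1623 = 0.050481.
Chebyshev: P(|X̄ − 73.4| ≥ 1.13) ≤ Var(X̄)/(1.13)² = 81.93/(1623·1.13²) = 0.0395.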